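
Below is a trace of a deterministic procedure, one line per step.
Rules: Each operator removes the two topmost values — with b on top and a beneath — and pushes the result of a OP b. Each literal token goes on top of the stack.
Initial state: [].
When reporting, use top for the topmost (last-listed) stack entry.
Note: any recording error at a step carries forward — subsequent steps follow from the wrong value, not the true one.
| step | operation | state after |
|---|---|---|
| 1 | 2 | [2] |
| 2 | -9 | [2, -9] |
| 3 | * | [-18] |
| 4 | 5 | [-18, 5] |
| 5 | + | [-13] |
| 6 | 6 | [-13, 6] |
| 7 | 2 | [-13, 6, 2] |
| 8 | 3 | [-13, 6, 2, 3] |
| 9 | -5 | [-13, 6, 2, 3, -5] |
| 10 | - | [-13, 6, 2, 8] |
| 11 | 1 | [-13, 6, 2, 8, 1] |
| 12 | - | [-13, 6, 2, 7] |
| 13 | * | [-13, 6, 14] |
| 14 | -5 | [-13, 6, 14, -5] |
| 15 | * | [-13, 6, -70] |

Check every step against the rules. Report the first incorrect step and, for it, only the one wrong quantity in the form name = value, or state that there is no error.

no error

Step 1: push 2: top = 2 — in agreement.
Step 2: push -9: top = -9 — checks out.
Step 3: 2 * -9 = -18 — agrees with the trace.
Step 4: push 5: top = 5 — same as recorded.
Step 5: -18 + 5 = -13 — in agreement.
Step 6: push 6: top = 6 — consistent with the trace.
Step 7: push 2: top = 2 — in agreement.
Step 8: push 3: top = 3 — exactly as logged.
Step 9: push -5: top = -5 — consistent with the trace.
Step 10: 3 - -5 = 8 — consistent with the trace.
Step 11: push 1: top = 1 — agrees with the trace.
Step 12: 8 - 1 = 7 — exactly as logged.
Step 13: 2 * 7 = 14 — no discrepancy.
Step 14: push -5: top = -5 — matches.
Step 15: 14 * -5 = -70 — same as recorded.
Nothing is out of place; the run is error-free.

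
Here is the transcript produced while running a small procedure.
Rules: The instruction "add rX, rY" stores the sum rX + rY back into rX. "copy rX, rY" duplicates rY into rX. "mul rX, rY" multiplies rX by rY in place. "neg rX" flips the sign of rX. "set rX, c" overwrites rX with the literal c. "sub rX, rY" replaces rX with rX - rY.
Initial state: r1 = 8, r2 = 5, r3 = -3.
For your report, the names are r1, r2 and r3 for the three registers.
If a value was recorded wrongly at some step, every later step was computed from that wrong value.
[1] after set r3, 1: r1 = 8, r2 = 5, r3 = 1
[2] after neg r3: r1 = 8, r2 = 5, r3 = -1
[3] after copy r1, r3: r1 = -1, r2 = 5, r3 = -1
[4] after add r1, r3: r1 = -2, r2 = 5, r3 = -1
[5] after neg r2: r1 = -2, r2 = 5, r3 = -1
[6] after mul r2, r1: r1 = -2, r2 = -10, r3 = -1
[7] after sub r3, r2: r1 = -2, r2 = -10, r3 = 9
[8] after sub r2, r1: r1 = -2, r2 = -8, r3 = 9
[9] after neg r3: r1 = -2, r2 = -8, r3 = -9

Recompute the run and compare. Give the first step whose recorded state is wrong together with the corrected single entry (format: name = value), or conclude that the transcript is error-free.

Recomputing the run from the initial state:
step 1: r1 = 8, r2 = 5, r3 = 1
step 2: r1 = 8, r2 = 5, r3 = -1
step 3: r1 = -1, r2 = 5, r3 = -1
step 4: r1 = -2, r2 = 5, r3 = -1
step 5: r1 = -2, r2 = -5, r3 = -1
step 6: r1 = -2, r2 = 10, r3 = -1
step 7: r1 = -2, r2 = 10, r3 = -11
step 8: r1 = -2, r2 = 12, r3 = -11
step 9: r1 = -2, r2 = 12, r3 = 11
The first disagreement with the transcript is at step 5, where the value should be r2 = -5.

step 5, r2 = -5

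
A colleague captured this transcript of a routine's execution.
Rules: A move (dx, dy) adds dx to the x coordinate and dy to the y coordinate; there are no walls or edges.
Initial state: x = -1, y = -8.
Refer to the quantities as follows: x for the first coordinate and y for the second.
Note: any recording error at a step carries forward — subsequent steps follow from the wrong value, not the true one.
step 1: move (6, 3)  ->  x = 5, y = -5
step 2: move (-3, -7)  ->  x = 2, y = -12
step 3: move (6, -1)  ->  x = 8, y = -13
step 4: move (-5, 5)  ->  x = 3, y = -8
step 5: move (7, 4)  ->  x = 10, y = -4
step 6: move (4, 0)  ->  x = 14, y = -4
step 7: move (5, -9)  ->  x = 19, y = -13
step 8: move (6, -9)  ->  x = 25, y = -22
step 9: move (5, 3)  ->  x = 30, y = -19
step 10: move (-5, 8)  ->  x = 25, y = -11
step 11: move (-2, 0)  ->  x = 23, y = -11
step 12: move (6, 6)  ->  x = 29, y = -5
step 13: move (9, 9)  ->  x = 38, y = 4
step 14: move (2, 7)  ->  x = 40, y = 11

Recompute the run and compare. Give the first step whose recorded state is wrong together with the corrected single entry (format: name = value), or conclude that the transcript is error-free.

no error

1. x = -1 + (6) = 5, y = -8 + (3) = -5 (confirmed correct)
2. x = 5 + (-3) = 2, y = -5 + (-7) = -12 (checks out)
3. x = 2 + (6) = 8, y = -12 + (-1) = -13 (consistent with the transcript)
4. x = 8 + (-5) = 3, y = -13 + (5) = -8 (confirmed correct)
5. x = 3 + (7) = 10, y = -8 + (4) = -4 (same as recorded)
6. x = 10 + (4) = 14, y = -4 + (0) = -4 (agrees with the transcript)
7. x = 14 + (5) = 19, y = -4 + (-9) = -13 (agrees with the transcript)
8. x = 19 + (6) = 25, y = -13 + (-9) = -22 (same as recorded)
9. x = 25 + (5) = 30, y = -22 + (3) = -19 (matches)
10. x = 30 + (-5) = 25, y = -19 + (8) = -11 (exactly as logged)
11. x = 25 + (-2) = 23, y = -11 + (0) = -11 (confirmed correct)
12. x = 23 + (6) = 29, y = -11 + (6) = -5 (verified)
13. x = 29 + (9) = 38, y = -5 + (9) = 4 (no discrepancy)
14. x = 38 + (2) = 40, y = 4 + (7) = 11 (exactly as logged)
All steps check out; nothing to correct.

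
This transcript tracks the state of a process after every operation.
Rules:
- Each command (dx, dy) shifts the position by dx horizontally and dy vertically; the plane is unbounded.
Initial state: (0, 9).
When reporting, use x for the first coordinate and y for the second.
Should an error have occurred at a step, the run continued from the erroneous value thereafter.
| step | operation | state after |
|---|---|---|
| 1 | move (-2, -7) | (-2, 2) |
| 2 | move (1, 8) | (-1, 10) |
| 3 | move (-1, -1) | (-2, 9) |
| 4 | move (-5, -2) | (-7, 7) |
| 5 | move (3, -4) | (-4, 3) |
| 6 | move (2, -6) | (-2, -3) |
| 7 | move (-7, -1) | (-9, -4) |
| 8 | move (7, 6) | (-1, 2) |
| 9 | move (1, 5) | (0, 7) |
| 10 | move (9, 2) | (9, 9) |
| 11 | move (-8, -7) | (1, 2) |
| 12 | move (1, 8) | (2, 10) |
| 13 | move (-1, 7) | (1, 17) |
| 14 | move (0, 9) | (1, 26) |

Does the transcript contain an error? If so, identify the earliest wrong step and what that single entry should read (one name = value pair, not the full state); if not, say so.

step 8, x = -2

Step 1: x = 0 + (-2) = -2, y = 9 + (-7) = 2 — agrees with the transcript.
Step 2: x = -2 + (1) = -1, y = 2 + (8) = 10 — consistent with the transcript.
Step 3: x = -1 + (-1) = -2, y = 10 + (-1) = 9 — agrees with the transcript.
Step 4: x = -2 + (-5) = -7, y = 9 + (-2) = 7 — matches.
Step 5: x = -7 + (3) = -4, y = 7 + (-4) = 3 — matches.
Step 6: x = -4 + (2) = -2, y = 3 + (-6) = -3 — no discrepancy.
Step 7: x = -2 + (-7) = -9, y = -3 + (-1) = -4 — matches.
Step 8: x = -9 + (7) = -2, y = -4 + (6) = 2 — the recorded entry deviates here.
The audit stops at step 8: the recorded entry is wrong and should be x = -2.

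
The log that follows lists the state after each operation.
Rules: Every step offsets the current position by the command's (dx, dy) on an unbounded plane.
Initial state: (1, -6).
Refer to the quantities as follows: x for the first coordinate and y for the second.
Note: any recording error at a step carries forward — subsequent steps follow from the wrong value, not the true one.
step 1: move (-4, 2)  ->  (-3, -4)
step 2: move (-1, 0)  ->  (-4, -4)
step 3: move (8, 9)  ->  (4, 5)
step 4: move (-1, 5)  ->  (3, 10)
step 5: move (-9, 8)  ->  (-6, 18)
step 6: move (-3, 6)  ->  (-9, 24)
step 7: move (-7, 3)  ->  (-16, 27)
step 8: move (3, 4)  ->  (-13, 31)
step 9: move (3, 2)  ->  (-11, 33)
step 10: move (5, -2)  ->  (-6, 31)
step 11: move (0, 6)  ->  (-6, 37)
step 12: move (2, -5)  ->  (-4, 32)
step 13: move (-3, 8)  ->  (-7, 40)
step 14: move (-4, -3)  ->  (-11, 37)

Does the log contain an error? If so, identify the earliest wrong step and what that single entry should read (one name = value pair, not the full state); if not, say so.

step 9, x = -10

step 1: x = 1 + (-4) = -3, y = -6 + (2) = -4 -> checks out
step 2: x = -3 + (-1) = -4, y = -4 + (0) = -4 -> agrees with the log
step 3: x = -4 + (8) = 4, y = -4 + (9) = 5 -> matches
step 4: x = 4 + (-1) = 3, y = 5 + (5) = 10 -> in agreement
step 5: x = 3 + (-9) = -6, y = 10 + (8) = 18 -> in agreement
step 6: x = -6 + (-3) = -9, y = 18 + (6) = 24 -> exactly as logged
step 7: x = -9 + (-7) = -16, y = 24 + (3) = 27 -> no discrepancy
step 8: x = -16 + (3) = -13, y = 27 + (4) = 31 -> in agreement
step 9: x = -13 + (3) = -10, y = 31 + (2) = 33 -> the log has a different value
Step 9 is the first one off; corrected, x = -10.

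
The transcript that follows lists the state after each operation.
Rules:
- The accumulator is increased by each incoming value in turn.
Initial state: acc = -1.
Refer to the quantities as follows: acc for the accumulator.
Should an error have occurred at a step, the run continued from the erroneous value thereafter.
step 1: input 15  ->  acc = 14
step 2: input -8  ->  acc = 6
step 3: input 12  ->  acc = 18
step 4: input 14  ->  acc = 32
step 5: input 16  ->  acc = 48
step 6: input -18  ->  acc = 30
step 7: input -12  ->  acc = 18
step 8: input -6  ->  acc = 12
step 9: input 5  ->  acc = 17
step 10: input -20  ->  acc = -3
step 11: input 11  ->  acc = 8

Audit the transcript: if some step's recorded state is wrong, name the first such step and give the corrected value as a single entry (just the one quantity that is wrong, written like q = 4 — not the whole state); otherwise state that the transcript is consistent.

Step 1: acc = -1 + 15 = 14 — consistent with the transcript.
Step 2: acc = 14 + -8 = 6 — confirmed correct.
Step 3: acc = 6 + 12 = 18 — exactly as logged.
Step 4: acc = 18 + 14 = 32 — exactly as logged.
Step 5: acc = 32 + 16 = 48 — verified.
Step 6: acc = 48 + -18 = 30 — agrees with the transcript.
Step 7: acc = 30 + -12 = 18 — consistent with the transcript.
Step 8: acc = 18 + -6 = 12 — verified.
Step 9: acc = 12 + 5 = 17 — confirmed correct.
Step 10: acc = 17 + -20 = -3 — checks out.
Step 11: acc = -3 + 11 = 8 — checks out.
The whole run recomputes cleanly — no discrepancies.

no error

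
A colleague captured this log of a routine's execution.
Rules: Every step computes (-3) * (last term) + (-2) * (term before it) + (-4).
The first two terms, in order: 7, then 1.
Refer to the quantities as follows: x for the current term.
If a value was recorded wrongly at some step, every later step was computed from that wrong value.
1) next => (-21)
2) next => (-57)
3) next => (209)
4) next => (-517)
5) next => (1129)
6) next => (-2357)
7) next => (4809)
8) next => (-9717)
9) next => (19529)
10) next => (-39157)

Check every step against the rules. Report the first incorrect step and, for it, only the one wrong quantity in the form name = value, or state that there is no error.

step 2, x = 57

Recomputing the run from the initial state:
step 1: x = -21
step 2: x = 57
step 3: x = -133
step 4: x = 281
step 5: x = -581
step 6: x = 1177
step 7: x = -2373
step 8: x = 4761
step 9: x = -9541
step 10: x = 19097
The first disagreement with the log is at step 2, where the value should be x = 57.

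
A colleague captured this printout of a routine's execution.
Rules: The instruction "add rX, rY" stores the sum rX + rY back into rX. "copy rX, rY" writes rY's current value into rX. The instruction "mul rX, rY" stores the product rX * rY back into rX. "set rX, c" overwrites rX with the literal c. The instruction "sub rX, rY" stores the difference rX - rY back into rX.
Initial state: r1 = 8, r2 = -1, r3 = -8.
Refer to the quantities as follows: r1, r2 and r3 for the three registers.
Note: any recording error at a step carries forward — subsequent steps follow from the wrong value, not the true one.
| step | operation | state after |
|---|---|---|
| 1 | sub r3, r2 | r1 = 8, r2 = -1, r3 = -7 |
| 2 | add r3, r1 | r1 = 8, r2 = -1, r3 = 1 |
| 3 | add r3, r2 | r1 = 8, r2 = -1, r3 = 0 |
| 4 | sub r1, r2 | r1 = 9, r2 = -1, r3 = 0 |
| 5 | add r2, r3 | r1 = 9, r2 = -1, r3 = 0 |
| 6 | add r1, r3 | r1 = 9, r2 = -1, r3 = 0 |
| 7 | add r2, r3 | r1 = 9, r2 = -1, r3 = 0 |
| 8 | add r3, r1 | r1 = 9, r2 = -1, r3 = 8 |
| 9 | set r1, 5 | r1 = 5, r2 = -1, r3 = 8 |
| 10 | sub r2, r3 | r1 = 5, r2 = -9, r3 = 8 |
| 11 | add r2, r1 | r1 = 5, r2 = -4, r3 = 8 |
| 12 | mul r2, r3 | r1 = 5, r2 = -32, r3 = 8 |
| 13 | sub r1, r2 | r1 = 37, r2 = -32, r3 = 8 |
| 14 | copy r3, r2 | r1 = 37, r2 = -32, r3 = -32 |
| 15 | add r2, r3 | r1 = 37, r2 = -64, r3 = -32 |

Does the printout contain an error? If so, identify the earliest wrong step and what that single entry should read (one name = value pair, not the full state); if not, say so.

step 8, r3 = 9

Recomputing the run from the initial state:
step 1: r1 = 8, r2 = -1, r3 = -7
step 2: r1 = 8, r2 = -1, r3 = 1
step 3: r1 = 8, r2 = -1, r3 = 0
step 4: r1 = 9, r2 = -1, r3 = 0
step 5: r1 = 9, r2 = -1, r3 = 0
step 6: r1 = 9, r2 = -1, r3 = 0
step 7: r1 = 9, r2 = -1, r3 = 0
step 8: r1 = 9, r2 = -1, r3 = 9
step 9: r1 = 5, r2 = -1, r3 = 9
step 10: r1 = 5, r2 = -10, r3 = 9
step 11: r1 = 5, r2 = -5, r3 = 9
step 12: r1 = 5, r2 = -45, r3 = 9
step 13: r1 = 50, r2 = -45, r3 = 9
step 14: r1 = 50, r2 = -45, r3 = -45
step 15: r1 = 50, r2 = -90, r3 = -45
The first disagreement with the printout is at step 8, where the value should be r3 = 9.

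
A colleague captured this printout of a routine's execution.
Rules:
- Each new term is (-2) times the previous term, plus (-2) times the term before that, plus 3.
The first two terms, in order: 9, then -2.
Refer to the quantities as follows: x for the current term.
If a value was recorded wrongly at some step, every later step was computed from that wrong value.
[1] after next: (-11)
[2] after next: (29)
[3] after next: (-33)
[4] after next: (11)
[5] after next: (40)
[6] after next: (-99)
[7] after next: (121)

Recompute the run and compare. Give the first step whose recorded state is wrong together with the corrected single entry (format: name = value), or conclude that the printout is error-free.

Step 1: x = -2*(-2) + (-2)*(9) + (3) = -11 — same as recorded.
Step 2: x = -2*(-11) + (-2)*(-2) + (3) = 29 — agrees with the printout.
Step 3: x = -2*(29) + (-2)*(-11) + (3) = -33 — verified.
Step 4: x = -2*(-33) + (-2)*(29) + (3) = 11 — exactly as logged.
Step 5: x = -2*(11) + (-2)*(-33) + (3) = 47 — the printout has a different value.
That makes step 5 the first incorrect line — x = 47 is what it should show.

step 5, x = 47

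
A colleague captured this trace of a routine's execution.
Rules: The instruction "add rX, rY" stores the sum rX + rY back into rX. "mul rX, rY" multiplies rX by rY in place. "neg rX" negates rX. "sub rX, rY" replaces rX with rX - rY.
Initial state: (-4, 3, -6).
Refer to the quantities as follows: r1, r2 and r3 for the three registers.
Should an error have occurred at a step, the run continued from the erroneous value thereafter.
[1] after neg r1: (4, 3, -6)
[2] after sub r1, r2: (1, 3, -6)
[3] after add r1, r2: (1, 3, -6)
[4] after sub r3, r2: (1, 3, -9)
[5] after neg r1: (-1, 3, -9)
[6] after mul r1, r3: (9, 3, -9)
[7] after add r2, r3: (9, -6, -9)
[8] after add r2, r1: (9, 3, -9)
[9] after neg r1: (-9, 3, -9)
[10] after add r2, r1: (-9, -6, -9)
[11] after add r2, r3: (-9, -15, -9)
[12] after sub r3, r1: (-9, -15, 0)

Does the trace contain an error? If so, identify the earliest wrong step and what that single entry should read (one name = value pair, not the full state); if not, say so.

1. r1 = -(-4) = 4 (consistent with the trace)
2. r1 = 4 - 3 = 1 (in agreement)
3. r1 = 1 + 3 = 4 (the entry is off here)
The earliest wrong entry is at step 3: it should read r1 = 4.

step 3, r1 = 4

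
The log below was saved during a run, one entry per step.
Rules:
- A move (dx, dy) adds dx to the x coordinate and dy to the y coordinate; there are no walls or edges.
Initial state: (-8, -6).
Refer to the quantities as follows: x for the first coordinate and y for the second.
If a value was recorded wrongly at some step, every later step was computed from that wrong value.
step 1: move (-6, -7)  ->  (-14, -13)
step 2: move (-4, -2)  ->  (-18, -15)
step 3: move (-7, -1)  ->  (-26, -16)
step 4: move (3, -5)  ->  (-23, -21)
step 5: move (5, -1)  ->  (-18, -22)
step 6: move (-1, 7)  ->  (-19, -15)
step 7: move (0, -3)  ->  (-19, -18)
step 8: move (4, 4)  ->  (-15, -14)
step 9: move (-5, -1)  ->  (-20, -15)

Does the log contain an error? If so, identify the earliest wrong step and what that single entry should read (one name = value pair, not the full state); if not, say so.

step 3, x = -25

step 1: x = -8 + (-6) = -14, y = -6 + (-7) = -13 -> consistent with the log
step 2: x = -14 + (-4) = -18, y = -13 + (-2) = -15 -> agrees with the log
step 3: x = -18 + (-7) = -25, y = -15 + (-1) = -16 -> not what was recorded
The audit stops at step 3: the recorded entry is wrong and should be x = -25.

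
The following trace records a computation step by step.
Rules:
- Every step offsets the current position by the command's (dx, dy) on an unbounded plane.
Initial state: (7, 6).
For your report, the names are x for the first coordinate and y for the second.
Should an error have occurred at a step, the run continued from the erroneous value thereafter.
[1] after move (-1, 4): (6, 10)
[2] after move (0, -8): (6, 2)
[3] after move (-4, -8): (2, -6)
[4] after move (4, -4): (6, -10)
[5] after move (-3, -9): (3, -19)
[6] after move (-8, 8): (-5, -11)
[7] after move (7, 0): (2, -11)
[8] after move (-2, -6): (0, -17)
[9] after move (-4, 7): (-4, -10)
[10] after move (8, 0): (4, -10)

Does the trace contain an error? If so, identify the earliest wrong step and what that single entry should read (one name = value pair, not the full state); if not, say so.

no error

Recomputing the run from the initial state:
step 1: x = 6, y = 10
step 2: x = 6, y = 2
step 3: x = 2, y = -6
step 4: x = 6, y = -10
step 5: x = 3, y = -19
step 6: x = -5, y = -11
step 7: x = 2, y = -11
step 8: x = 0, y = -17
step 9: x = -4, y = -10
step 10: x = 4, y = -10
This matches the trace at every step.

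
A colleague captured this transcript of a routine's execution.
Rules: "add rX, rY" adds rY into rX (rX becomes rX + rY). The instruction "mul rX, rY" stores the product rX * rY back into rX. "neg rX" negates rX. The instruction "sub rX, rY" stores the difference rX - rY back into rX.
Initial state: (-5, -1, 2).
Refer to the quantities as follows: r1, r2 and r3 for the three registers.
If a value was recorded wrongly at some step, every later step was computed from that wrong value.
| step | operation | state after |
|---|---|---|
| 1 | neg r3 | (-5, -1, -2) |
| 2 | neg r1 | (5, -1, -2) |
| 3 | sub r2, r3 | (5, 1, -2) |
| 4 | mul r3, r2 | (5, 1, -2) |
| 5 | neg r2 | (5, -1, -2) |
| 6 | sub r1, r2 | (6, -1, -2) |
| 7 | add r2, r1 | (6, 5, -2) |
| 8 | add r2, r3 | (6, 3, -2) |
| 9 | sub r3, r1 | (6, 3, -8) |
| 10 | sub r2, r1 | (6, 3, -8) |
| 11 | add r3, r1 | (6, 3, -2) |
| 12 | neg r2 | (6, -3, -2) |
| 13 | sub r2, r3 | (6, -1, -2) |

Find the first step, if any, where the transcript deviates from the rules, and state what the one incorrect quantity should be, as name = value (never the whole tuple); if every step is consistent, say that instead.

step 10, r2 = -3

Recomputing the run from the initial state:
step 1: r1 = -5, r2 = -1, r3 = -2
step 2: r1 = 5, r2 = -1, r3 = -2
step 3: r1 = 5, r2 = 1, r3 = -2
step 4: r1 = 5, r2 = 1, r3 = -2
step 5: r1 = 5, r2 = -1, r3 = -2
step 6: r1 = 6, r2 = -1, r3 = -2
step 7: r1 = 6, r2 = 5, r3 = -2
step 8: r1 = 6, r2 = 3, r3 = -2
step 9: r1 = 6, r2 = 3, r3 = -8
step 10: r1 = 6, r2 = -3, r3 = -8
step 11: r1 = 6, r2 = -3, r3 = -2
step 12: r1 = 6, r2 = 3, r3 = -2
step 13: r1 = 6, r2 = 5, r3 = -2
The first disagreement with the transcript is at step 10, where the value should be r2 = -3.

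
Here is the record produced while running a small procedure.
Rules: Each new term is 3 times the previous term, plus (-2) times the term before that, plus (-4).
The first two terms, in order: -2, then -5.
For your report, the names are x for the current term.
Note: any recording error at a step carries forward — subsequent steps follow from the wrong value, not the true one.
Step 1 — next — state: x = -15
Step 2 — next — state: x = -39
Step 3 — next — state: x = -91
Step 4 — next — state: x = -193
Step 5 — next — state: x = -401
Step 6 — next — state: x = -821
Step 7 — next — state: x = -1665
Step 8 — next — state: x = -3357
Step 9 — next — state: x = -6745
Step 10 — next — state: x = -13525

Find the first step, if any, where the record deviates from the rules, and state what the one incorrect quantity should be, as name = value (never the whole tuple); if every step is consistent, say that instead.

step 4, x = -199

Step 1: x = 3*(-5) + (-2)*(-2) + (-4) = -15 — same as recorded.
Step 2: x = 3*(-15) + (-2)*(-5) + (-4) = -39 — agrees with the record.
Step 3: x = 3*(-39) + (-2)*(-15) + (-4) = -91 — same as recorded.
Step 4: x = 3*(-91) + (-2)*(-39) + (-4) = -199 — first mismatch against the record.
Step 4 is the first one off; corrected, x = -199.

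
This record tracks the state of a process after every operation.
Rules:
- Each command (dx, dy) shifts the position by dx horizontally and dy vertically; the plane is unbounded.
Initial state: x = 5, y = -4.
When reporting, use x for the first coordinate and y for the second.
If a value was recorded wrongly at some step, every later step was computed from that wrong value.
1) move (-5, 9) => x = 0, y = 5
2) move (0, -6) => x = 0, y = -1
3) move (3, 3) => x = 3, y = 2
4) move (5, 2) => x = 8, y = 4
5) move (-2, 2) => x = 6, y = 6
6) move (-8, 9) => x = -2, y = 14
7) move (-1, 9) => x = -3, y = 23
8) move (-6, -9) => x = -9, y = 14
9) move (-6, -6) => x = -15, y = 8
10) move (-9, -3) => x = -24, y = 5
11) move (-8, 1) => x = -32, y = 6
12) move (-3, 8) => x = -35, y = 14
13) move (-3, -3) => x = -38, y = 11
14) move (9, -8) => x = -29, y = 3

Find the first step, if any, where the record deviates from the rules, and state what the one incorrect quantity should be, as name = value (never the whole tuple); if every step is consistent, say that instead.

step 6, y = 15

step 1: x = 5 + (-5) = 0, y = -4 + (9) = 5 -> exactly as logged
step 2: x = 0 + (0) = 0, y = 5 + (-6) = -1 -> verified
step 3: x = 0 + (3) = 3, y = -1 + (3) = 2 -> matches
step 4: x = 3 + (5) = 8, y = 2 + (2) = 4 -> no discrepancy
step 5: x = 8 + (-2) = 6, y = 4 + (2) = 6 -> no discrepancy
step 6: x = 6 + (-8) = -2, y = 6 + (9) = 15 -> the recorded entry deviates here
Conclusion: step 6 carries the first error; the entry should be y = 15.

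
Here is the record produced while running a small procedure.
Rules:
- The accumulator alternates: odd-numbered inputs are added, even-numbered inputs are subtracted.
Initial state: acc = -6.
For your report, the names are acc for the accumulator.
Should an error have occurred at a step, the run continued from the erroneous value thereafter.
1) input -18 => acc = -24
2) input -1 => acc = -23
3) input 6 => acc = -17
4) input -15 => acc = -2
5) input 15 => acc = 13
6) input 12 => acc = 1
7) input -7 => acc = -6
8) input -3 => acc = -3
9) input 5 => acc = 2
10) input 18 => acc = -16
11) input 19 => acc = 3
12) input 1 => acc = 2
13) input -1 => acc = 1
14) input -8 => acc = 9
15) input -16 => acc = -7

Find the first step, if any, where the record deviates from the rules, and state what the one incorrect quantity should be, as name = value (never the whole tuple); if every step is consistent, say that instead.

no error

Recomputing the run from the initial state:
step 1: acc = -24
step 2: acc = -23
step 3: acc = -17
step 4: acc = -2
step 5: acc = 13
step 6: acc = 1
step 7: acc = -6
step 8: acc = -3
step 9: acc = 2
step 10: acc = -16
step 11: acc = 3
step 12: acc = 2
step 13: acc = 1
step 14: acc = 9
step 15: acc = -7
This matches the record at every step.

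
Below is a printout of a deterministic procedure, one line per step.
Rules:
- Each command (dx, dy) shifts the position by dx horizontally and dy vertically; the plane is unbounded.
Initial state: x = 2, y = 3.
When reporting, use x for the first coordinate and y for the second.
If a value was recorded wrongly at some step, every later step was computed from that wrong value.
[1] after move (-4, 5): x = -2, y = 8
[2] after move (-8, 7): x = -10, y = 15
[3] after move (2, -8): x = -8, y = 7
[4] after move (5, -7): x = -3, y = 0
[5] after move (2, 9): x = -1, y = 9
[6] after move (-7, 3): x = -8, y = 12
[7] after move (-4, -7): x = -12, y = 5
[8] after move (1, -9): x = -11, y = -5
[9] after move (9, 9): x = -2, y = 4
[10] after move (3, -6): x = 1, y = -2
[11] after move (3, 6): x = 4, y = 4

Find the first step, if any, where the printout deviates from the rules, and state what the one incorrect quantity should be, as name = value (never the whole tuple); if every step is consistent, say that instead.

step 8, y = -4

Recomputing the run from the initial state:
step 1: x = -2, y = 8
step 2: x = -10, y = 15
step 3: x = -8, y = 7
step 4: x = -3, y = 0
step 5: x = -1, y = 9
step 6: x = -8, y = 12
step 7: x = -12, y = 5
step 8: x = -11, y = -4
step 9: x = -2, y = 5
step 10: x = 1, y = -1
step 11: x = 4, y = 5
The first disagreement with the printout is at step 8, where the value should be y = -4.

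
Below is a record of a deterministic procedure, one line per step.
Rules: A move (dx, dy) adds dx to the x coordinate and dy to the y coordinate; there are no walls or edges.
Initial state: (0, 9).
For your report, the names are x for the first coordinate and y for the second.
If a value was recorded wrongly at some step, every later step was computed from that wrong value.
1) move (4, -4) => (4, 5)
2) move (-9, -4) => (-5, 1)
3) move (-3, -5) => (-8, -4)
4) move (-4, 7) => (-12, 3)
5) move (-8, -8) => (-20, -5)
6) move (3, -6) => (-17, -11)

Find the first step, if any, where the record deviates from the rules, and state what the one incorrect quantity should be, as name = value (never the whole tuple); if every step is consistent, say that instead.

no error

step 1: x = 0 + (4) = 4, y = 9 + (-4) = 5 -> in agreement
step 2: x = 4 + (-9) = -5, y = 5 + (-4) = 1 -> verified
step 3: x = -5 + (-3) = -8, y = 1 + (-5) = -4 -> in agreement
step 4: x = -8 + (-4) = -12, y = -4 + (7) = 3 -> checks out
step 5: x = -12 + (-8) = -20, y = 3 + (-8) = -5 -> confirmed correct
step 6: x = -20 + (3) = -17, y = -5 + (-6) = -11 -> matches
All entries verified; no error found.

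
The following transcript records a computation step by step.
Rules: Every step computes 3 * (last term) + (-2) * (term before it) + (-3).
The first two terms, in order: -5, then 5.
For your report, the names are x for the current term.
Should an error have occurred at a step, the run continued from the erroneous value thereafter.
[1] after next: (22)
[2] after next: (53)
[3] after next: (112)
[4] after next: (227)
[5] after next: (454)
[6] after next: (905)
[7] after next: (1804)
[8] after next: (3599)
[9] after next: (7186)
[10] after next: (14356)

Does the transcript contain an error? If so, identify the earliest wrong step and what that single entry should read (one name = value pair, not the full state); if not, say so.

Recomputing the run from the initial state:
step 1: x = 22
step 2: x = 53
step 3: x = 112
step 4: x = 227
step 5: x = 454
step 6: x = 905
step 7: x = 1804
step 8: x = 3599
step 9: x = 7186
step 10: x = 14357
The first disagreement with the transcript is at step 10, where the value should be x = 14357.

step 10, x = 14357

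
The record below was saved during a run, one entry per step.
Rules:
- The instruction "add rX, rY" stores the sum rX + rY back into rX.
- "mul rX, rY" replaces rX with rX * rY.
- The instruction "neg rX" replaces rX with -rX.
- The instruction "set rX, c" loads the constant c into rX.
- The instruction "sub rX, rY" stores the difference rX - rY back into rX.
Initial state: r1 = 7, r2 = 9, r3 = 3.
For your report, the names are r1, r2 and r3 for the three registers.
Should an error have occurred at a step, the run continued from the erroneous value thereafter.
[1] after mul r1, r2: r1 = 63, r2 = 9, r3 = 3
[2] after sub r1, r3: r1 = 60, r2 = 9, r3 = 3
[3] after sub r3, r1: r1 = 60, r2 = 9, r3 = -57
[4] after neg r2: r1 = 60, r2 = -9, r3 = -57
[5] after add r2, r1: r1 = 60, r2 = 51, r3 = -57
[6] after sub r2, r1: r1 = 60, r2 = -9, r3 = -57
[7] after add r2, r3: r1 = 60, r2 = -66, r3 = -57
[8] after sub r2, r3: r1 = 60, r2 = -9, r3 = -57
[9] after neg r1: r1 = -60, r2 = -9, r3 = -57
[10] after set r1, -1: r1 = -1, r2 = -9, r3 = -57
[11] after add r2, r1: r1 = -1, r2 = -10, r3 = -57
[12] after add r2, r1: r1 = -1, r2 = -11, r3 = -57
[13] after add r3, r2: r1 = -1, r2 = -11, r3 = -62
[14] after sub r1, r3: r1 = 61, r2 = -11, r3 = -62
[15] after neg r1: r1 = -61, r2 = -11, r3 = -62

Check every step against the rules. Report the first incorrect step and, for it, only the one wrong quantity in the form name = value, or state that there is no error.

step 13, r3 = -68

1. r1 = 7 * 9 = 63 (same as recorded)
2. r1 = 63 - 3 = 60 (same as recorded)
3. r3 = 3 - 60 = -57 (exactly as logged)
4. r2 = -(9) = -9 (same as recorded)
5. r2 = -9 + 60 = 51 (in agreement)
6. r2 = 51 - 60 = -9 (same as recorded)
7. r2 = -9 + -57 = -66 (verified)
8. r2 = -66 - -57 = -9 (agrees with the record)
9. r1 = -(60) = -60 (no discrepancy)
10. r1 = -1 (checks out)
11. r2 = -9 + -1 = -10 (matches)
12. r2 = -10 + -1 = -11 (matches)
13. r3 = -57 + -11 = -68 (a discrepancy with the record)
The earliest wrong entry is at step 13: it should read r3 = -68.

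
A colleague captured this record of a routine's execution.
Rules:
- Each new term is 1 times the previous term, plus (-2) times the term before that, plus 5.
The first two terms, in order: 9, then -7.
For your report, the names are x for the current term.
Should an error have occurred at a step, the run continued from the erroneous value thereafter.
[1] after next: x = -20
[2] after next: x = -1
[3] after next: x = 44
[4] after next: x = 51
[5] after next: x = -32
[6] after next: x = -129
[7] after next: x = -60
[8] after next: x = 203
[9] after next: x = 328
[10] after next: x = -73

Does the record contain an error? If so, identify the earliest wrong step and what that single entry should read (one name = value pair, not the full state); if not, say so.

no error

1. x = 1*(-7) + (-2)*(9) + (5) = -20 (same as recorded)
2. x = 1*(-20) + (-2)*(-7) + (5) = -1 (checks out)
3. x = 1*(-1) + (-2)*(-20) + (5) = 44 (agrees with the record)
4. x = 1*(44) + (-2)*(-1) + (5) = 51 (exactly as logged)
5. x = 1*(51) + (-2)*(44) + (5) = -32 (consistent with the record)
6. x = 1*(-32) + (-2)*(51) + (5) = -129 (agrees with the record)
7. x = 1*(-129) + (-2)*(-32) + (5) = -60 (no discrepancy)
8. x = 1*(-60) + (-2)*(-129) + (5) = 203 (matches)
9. x = 1*(203) + (-2)*(-60) + (5) = 328 (no discrepancy)
10. x = 1*(328) + (-2)*(203) + (5) = -73 (no discrepancy)
Every step is consistent.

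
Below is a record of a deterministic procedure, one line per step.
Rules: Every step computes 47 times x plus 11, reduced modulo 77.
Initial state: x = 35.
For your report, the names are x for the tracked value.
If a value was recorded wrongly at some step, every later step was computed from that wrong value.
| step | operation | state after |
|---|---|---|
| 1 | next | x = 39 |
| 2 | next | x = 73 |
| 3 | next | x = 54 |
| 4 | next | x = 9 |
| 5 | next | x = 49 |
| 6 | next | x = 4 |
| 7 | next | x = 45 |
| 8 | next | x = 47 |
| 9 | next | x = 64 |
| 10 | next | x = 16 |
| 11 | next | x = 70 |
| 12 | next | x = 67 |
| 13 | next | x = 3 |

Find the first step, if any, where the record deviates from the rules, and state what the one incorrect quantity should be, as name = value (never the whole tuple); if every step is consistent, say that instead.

Recomputing the run from the initial state:
step 1: x = 39
step 2: x = 73
step 3: x = 54
step 4: x = 8
step 5: x = 2
step 6: x = 28
step 7: x = 18
step 8: x = 10
step 9: x = 19
step 10: x = 57
step 11: x = 72
step 12: x = 7
step 13: x = 32
The first disagreement with the record is at step 4, where the value should be x = 8.

step 4, x = 8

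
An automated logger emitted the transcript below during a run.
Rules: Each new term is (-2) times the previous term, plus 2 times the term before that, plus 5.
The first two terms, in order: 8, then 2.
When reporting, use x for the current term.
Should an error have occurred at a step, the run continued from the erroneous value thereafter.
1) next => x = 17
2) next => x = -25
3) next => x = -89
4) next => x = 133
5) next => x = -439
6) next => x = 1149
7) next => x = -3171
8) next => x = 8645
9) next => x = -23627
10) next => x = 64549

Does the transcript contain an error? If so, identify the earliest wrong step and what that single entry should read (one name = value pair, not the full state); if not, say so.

1. x = -2*(2) + (2)*(8) + (5) = 17 (no discrepancy)
2. x = -2*(17) + (2)*(2) + (5) = -25 (checks out)
3. x = -2*(-25) + (2)*(17) + (5) = 89 (the recorded entry deviates here)
The earliest wrong entry is at step 3: it should read x = 89.

step 3, x = 89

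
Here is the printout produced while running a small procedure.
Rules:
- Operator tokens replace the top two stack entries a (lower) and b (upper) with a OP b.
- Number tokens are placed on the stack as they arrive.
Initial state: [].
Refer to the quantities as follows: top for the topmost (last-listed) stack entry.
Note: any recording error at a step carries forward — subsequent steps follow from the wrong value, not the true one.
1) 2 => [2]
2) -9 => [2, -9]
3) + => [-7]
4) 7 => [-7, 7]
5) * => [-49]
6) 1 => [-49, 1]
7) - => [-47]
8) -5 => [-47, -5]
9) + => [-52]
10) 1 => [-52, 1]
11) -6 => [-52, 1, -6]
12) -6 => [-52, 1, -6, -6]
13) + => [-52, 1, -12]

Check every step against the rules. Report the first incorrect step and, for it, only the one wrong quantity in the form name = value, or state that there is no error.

step 7, top = -50

1. push 2: top = 2 (confirmed correct)
2. push -9: top = -9 (confirmed correct)
3. 2 + -9 = -7 (in agreement)
4. push 7: top = 7 (checks out)
5. -7 * 7 = -49 (matches)
6. push 1: top = 1 (matches)
7. -49 - 1 = -50 (the recorded entry deviates here)
Step 7 is the first one off; corrected, top = -50.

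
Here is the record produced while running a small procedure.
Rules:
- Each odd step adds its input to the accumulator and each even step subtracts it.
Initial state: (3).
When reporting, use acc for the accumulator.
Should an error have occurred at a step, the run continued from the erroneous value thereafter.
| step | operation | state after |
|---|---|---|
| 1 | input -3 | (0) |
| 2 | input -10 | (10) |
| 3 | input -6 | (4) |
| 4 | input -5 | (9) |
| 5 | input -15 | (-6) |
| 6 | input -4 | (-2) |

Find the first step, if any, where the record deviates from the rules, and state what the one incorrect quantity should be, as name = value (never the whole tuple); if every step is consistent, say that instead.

no error

Recomputing the run from the initial state:
step 1: acc = 0
step 2: acc = 10
step 3: acc = 4
step 4: acc = 9
step 5: acc = -6
step 6: acc = -2
This matches the record at every step.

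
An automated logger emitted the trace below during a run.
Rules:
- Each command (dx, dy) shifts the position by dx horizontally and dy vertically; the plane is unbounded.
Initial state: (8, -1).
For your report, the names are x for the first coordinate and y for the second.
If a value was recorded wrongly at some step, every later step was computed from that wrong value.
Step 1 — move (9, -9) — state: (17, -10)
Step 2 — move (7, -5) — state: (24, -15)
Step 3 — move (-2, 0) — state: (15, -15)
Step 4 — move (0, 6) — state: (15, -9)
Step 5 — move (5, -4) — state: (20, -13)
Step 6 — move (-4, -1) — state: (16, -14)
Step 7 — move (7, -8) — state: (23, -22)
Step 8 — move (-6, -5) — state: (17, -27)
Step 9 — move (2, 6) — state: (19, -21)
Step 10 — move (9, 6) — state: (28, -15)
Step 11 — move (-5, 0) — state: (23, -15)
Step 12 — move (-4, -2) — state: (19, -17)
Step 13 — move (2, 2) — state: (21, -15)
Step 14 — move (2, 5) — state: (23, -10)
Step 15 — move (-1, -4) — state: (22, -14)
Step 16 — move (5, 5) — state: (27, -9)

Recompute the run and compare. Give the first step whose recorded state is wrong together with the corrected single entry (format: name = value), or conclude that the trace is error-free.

Step 1: x = 8 + (9) = 17, y = -1 + (-9) = -10 — confirmed correct.
Step 2: x = 17 + (7) = 24, y = -10 + (-5) = -15 — matches.
Step 3: x = 24 + (-2) = 22, y = -15 + (0) = -15 — the recorded entry deviates here.
So the first discrepancy is step 3, where the right value is x = 22.

step 3, x = 22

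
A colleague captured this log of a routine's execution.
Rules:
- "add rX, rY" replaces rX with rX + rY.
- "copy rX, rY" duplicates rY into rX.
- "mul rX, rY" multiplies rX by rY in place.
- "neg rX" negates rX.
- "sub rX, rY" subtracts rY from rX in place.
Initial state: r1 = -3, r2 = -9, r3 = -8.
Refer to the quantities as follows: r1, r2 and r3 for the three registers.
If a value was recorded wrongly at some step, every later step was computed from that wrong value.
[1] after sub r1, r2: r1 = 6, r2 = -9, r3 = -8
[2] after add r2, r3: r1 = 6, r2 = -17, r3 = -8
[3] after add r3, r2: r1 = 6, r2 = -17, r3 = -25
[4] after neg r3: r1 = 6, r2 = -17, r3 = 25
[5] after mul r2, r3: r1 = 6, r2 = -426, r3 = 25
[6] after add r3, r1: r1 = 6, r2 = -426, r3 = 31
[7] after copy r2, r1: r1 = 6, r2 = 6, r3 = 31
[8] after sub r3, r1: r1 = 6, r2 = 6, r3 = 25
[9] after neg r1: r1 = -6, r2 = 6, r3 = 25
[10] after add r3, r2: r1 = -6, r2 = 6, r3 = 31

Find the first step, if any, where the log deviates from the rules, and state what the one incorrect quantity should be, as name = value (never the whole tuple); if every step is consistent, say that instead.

step 1: r1 = -3 - -9 = 6 -> confirmed correct
step 2: r2 = -9 + -8 = -17 -> matches
step 3: r3 = -8 + -17 = -25 -> in agreement
step 4: r3 = -(-25) = 25 -> matches
step 5: r2 = -17 * 25 = -425 -> first mismatch against the log
Step 5 is the first one off; corrected, r2 = -425.

step 5, r2 = -425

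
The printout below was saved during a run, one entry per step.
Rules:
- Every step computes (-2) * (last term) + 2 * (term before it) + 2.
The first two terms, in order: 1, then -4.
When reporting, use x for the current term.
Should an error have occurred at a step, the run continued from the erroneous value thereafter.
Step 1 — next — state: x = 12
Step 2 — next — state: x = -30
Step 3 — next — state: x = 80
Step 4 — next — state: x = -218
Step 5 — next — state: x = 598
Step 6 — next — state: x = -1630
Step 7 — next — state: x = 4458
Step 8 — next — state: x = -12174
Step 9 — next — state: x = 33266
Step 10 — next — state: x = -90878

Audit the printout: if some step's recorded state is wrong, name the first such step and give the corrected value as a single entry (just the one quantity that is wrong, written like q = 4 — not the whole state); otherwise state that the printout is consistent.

Recomputing the run from the initial state:
step 1: x = 12
step 2: x = -30
step 3: x = 86
step 4: x = -230
step 5: x = 634
step 6: x = -1726
step 7: x = 4722
step 8: x = -12894
step 9: x = 35234
step 10: x = -96254
The first disagreement with the printout is at step 3, where the value should be x = 86.

step 3, x = 86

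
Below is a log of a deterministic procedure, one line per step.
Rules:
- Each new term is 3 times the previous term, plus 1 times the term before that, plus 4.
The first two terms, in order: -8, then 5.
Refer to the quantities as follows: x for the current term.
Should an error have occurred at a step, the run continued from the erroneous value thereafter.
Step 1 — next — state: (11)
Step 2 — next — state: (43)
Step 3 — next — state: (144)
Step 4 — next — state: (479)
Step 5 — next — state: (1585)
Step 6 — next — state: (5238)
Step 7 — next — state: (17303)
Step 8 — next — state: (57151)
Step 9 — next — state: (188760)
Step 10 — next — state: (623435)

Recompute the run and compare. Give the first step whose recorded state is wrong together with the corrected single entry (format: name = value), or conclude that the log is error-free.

Recomputing the run from the initial state:
step 1: x = 11
step 2: x = 42
step 3: x = 141
step 4: x = 469
step 5: x = 1552
step 6: x = 5129
step 7: x = 16943
step 8: x = 55962
step 9: x = 184833
step 10: x = 610465
The first disagreement with the log is at step 2, where the value should be x = 42.

step 2, x = 42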